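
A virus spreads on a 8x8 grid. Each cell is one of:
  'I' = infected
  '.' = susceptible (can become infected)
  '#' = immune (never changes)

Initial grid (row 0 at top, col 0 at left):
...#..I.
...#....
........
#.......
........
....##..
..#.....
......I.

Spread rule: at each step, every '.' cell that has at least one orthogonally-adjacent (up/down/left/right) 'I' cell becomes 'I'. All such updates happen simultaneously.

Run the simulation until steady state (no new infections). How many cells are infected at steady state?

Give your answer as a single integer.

Answer: 58

Derivation:
Step 0 (initial): 2 infected
Step 1: +6 new -> 8 infected
Step 2: +8 new -> 16 infected
Step 3: +8 new -> 24 infected
Step 4: +7 new -> 31 infected
Step 5: +5 new -> 36 infected
Step 6: +6 new -> 42 infected
Step 7: +6 new -> 48 infected
Step 8: +6 new -> 54 infected
Step 9: +3 new -> 57 infected
Step 10: +1 new -> 58 infected
Step 11: +0 new -> 58 infected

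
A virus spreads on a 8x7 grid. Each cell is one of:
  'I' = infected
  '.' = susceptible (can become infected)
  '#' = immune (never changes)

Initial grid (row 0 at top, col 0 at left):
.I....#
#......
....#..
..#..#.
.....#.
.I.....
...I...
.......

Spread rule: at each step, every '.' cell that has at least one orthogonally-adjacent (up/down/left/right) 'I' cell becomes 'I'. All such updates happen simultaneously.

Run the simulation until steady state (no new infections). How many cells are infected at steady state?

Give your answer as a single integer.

Step 0 (initial): 3 infected
Step 1: +11 new -> 14 infected
Step 2: +13 new -> 27 infected
Step 3: +11 new -> 38 infected
Step 4: +6 new -> 44 infected
Step 5: +2 new -> 46 infected
Step 6: +3 new -> 49 infected
Step 7: +1 new -> 50 infected
Step 8: +0 new -> 50 infected

Answer: 50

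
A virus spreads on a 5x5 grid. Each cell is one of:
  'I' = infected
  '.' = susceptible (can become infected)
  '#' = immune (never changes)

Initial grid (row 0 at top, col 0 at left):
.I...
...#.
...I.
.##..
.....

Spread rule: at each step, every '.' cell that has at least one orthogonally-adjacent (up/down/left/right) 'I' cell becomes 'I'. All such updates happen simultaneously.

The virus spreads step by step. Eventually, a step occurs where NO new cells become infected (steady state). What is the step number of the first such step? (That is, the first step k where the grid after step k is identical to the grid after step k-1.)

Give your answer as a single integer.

Answer: 6

Derivation:
Step 0 (initial): 2 infected
Step 1: +6 new -> 8 infected
Step 2: +7 new -> 15 infected
Step 3: +4 new -> 19 infected
Step 4: +2 new -> 21 infected
Step 5: +1 new -> 22 infected
Step 6: +0 new -> 22 infected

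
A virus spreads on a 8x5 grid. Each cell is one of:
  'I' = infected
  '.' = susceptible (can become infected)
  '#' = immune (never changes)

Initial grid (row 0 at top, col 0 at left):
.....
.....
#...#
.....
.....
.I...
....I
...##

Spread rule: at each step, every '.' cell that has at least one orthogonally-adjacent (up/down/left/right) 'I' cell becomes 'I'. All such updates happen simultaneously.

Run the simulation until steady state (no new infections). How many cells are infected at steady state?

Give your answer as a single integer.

Step 0 (initial): 2 infected
Step 1: +6 new -> 8 infected
Step 2: +8 new -> 16 infected
Step 3: +7 new -> 23 infected
Step 4: +3 new -> 26 infected
Step 5: +4 new -> 30 infected
Step 6: +3 new -> 33 infected
Step 7: +2 new -> 35 infected
Step 8: +1 new -> 36 infected
Step 9: +0 new -> 36 infected

Answer: 36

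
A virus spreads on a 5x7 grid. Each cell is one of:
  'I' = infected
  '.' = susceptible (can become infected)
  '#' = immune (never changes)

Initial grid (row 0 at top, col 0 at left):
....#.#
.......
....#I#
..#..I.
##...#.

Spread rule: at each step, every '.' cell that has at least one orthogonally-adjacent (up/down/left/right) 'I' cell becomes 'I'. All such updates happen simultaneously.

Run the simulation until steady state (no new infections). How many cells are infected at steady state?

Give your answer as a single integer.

Step 0 (initial): 2 infected
Step 1: +3 new -> 5 infected
Step 2: +6 new -> 11 infected
Step 3: +3 new -> 14 infected
Step 4: +4 new -> 18 infected
Step 5: +3 new -> 21 infected
Step 6: +4 new -> 25 infected
Step 7: +2 new -> 27 infected
Step 8: +0 new -> 27 infected

Answer: 27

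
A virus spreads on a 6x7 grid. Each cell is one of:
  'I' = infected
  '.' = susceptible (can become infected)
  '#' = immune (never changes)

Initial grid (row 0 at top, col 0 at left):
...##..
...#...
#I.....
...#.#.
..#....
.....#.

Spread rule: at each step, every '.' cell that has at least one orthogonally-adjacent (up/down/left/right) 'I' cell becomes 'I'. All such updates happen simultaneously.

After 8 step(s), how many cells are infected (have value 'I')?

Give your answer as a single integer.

Step 0 (initial): 1 infected
Step 1: +3 new -> 4 infected
Step 2: +7 new -> 11 infected
Step 3: +5 new -> 16 infected
Step 4: +5 new -> 21 infected
Step 5: +4 new -> 25 infected
Step 6: +6 new -> 31 infected
Step 7: +2 new -> 33 infected
Step 8: +1 new -> 34 infected

Answer: 34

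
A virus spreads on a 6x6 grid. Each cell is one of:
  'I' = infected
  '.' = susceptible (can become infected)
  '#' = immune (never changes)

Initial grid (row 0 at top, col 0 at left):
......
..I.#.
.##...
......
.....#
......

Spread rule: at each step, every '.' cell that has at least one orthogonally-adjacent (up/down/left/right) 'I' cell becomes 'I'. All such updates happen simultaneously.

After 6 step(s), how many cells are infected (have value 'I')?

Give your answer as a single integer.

Step 0 (initial): 1 infected
Step 1: +3 new -> 4 infected
Step 2: +4 new -> 8 infected
Step 3: +5 new -> 13 infected
Step 4: +6 new -> 19 infected
Step 5: +7 new -> 26 infected
Step 6: +4 new -> 30 infected

Answer: 30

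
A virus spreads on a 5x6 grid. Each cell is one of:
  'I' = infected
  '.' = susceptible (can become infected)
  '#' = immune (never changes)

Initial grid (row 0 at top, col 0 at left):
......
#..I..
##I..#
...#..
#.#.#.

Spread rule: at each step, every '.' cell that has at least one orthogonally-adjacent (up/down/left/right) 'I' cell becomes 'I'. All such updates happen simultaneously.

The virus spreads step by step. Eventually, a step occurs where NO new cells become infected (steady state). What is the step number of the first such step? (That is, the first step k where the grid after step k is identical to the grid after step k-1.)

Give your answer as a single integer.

Step 0 (initial): 2 infected
Step 1: +5 new -> 7 infected
Step 2: +6 new -> 13 infected
Step 3: +5 new -> 18 infected
Step 4: +2 new -> 20 infected
Step 5: +1 new -> 21 infected
Step 6: +0 new -> 21 infected

Answer: 6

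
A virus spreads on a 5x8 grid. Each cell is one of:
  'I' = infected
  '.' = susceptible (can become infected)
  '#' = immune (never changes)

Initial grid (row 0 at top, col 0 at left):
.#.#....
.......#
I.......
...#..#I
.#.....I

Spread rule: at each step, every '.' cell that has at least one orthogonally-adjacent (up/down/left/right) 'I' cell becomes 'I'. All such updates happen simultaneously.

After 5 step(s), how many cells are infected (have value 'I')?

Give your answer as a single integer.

Step 0 (initial): 3 infected
Step 1: +5 new -> 8 infected
Step 2: +7 new -> 15 infected
Step 3: +7 new -> 22 infected
Step 4: +8 new -> 30 infected
Step 5: +3 new -> 33 infected

Answer: 33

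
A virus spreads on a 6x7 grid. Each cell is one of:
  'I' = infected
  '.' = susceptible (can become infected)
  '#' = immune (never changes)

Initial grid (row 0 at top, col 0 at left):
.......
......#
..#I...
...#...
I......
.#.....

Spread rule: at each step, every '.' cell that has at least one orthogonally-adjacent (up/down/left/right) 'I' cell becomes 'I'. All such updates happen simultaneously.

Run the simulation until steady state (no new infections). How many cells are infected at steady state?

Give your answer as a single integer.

Answer: 38

Derivation:
Step 0 (initial): 2 infected
Step 1: +5 new -> 7 infected
Step 2: +8 new -> 15 infected
Step 3: +12 new -> 27 infected
Step 4: +7 new -> 34 infected
Step 5: +3 new -> 37 infected
Step 6: +1 new -> 38 infected
Step 7: +0 new -> 38 infected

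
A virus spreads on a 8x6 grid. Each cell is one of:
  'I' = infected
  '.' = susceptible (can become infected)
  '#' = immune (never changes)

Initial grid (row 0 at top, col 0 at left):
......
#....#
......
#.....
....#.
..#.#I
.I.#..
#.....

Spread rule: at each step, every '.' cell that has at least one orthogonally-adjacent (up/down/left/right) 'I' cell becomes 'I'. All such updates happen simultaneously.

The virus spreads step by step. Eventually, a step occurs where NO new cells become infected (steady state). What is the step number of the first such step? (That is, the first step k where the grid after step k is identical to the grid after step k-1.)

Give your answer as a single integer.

Step 0 (initial): 2 infected
Step 1: +6 new -> 8 infected
Step 2: +6 new -> 14 infected
Step 3: +7 new -> 21 infected
Step 4: +5 new -> 26 infected
Step 5: +6 new -> 32 infected
Step 6: +4 new -> 36 infected
Step 7: +4 new -> 40 infected
Step 8: +0 new -> 40 infected

Answer: 8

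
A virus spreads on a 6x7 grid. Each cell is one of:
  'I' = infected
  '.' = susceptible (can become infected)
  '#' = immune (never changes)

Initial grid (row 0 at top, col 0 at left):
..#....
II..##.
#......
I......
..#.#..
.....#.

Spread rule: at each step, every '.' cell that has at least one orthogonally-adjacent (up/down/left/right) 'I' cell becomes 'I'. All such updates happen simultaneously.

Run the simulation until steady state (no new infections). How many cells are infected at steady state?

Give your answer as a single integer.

Answer: 35

Derivation:
Step 0 (initial): 3 infected
Step 1: +6 new -> 9 infected
Step 2: +5 new -> 14 infected
Step 3: +4 new -> 18 infected
Step 4: +5 new -> 23 infected
Step 5: +4 new -> 27 infected
Step 6: +5 new -> 32 infected
Step 7: +2 new -> 34 infected
Step 8: +1 new -> 35 infected
Step 9: +0 new -> 35 infected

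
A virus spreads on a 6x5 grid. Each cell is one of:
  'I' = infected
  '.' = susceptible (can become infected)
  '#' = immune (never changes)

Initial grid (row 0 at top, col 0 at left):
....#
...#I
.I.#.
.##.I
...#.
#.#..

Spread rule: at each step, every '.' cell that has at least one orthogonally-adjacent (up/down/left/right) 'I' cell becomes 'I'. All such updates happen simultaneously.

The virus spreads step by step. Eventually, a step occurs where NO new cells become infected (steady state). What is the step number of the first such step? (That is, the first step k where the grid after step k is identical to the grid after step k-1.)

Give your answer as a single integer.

Step 0 (initial): 3 infected
Step 1: +6 new -> 9 infected
Step 2: +5 new -> 14 infected
Step 3: +4 new -> 18 infected
Step 4: +2 new -> 20 infected
Step 5: +2 new -> 22 infected
Step 6: +0 new -> 22 infected

Answer: 6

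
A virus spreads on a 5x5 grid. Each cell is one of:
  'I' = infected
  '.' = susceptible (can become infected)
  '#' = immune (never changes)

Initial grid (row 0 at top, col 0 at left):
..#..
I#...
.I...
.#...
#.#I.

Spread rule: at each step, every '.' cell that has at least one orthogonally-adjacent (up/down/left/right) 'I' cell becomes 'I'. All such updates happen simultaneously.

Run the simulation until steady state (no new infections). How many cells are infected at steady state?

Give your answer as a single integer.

Step 0 (initial): 3 infected
Step 1: +5 new -> 8 infected
Step 2: +6 new -> 14 infected
Step 3: +2 new -> 16 infected
Step 4: +2 new -> 18 infected
Step 5: +1 new -> 19 infected
Step 6: +0 new -> 19 infected

Answer: 19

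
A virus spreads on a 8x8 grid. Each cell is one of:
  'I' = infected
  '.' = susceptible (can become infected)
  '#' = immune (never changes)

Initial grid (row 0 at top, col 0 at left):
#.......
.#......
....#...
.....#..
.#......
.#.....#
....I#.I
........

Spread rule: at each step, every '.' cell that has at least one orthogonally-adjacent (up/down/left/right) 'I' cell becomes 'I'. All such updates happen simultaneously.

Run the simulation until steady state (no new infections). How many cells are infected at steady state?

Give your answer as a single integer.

Answer: 56

Derivation:
Step 0 (initial): 2 infected
Step 1: +5 new -> 7 infected
Step 2: +8 new -> 15 infected
Step 3: +7 new -> 22 infected
Step 4: +6 new -> 28 infected
Step 5: +6 new -> 34 infected
Step 6: +7 new -> 41 infected
Step 7: +8 new -> 49 infected
Step 8: +5 new -> 54 infected
Step 9: +2 new -> 56 infected
Step 10: +0 new -> 56 infected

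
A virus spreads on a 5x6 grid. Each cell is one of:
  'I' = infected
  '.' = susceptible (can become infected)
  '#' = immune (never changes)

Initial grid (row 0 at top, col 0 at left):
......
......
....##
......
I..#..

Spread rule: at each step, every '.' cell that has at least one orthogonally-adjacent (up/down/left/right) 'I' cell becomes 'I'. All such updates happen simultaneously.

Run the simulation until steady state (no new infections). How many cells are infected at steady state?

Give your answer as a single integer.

Step 0 (initial): 1 infected
Step 1: +2 new -> 3 infected
Step 2: +3 new -> 6 infected
Step 3: +3 new -> 9 infected
Step 4: +4 new -> 13 infected
Step 5: +4 new -> 17 infected
Step 6: +4 new -> 21 infected
Step 7: +3 new -> 24 infected
Step 8: +2 new -> 26 infected
Step 9: +1 new -> 27 infected
Step 10: +0 new -> 27 infected

Answer: 27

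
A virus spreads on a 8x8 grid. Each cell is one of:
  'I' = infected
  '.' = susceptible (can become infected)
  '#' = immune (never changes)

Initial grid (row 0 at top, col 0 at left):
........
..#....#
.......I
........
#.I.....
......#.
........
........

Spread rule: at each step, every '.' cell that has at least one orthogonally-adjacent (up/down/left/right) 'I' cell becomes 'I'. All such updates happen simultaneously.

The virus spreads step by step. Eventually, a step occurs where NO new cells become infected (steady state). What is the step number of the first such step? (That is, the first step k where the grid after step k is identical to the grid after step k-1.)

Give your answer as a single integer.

Step 0 (initial): 2 infected
Step 1: +6 new -> 8 infected
Step 2: +11 new -> 19 infected
Step 3: +16 new -> 35 infected
Step 4: +12 new -> 47 infected
Step 5: +9 new -> 56 infected
Step 6: +4 new -> 60 infected
Step 7: +0 new -> 60 infected

Answer: 7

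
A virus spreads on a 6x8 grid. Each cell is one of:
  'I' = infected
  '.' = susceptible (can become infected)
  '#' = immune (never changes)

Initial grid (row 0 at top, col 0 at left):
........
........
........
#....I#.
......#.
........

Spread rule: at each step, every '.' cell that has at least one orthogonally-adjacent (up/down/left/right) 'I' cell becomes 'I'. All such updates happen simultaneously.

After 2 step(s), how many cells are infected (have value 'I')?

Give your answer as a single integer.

Step 0 (initial): 1 infected
Step 1: +3 new -> 4 infected
Step 2: +6 new -> 10 infected

Answer: 10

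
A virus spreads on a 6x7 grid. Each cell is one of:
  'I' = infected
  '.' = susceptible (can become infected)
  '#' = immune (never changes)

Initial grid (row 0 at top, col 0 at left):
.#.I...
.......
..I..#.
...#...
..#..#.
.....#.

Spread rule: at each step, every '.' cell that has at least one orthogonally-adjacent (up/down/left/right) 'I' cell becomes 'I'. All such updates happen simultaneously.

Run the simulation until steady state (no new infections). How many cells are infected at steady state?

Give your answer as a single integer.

Answer: 36

Derivation:
Step 0 (initial): 2 infected
Step 1: +7 new -> 9 infected
Step 2: +6 new -> 15 infected
Step 3: +6 new -> 21 infected
Step 4: +6 new -> 27 infected
Step 5: +6 new -> 33 infected
Step 6: +2 new -> 35 infected
Step 7: +1 new -> 36 infected
Step 8: +0 new -> 36 infected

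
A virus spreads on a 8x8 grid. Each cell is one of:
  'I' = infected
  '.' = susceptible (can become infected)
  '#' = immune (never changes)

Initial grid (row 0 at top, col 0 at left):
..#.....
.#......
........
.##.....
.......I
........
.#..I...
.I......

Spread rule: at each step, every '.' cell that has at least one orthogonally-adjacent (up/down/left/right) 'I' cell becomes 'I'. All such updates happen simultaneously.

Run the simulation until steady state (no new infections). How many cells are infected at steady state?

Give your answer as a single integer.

Step 0 (initial): 3 infected
Step 1: +9 new -> 12 infected
Step 2: +13 new -> 25 infected
Step 3: +9 new -> 34 infected
Step 4: +8 new -> 42 infected
Step 5: +6 new -> 48 infected
Step 6: +5 new -> 53 infected
Step 7: +4 new -> 57 infected
Step 8: +1 new -> 58 infected
Step 9: +1 new -> 59 infected
Step 10: +0 new -> 59 infected

Answer: 59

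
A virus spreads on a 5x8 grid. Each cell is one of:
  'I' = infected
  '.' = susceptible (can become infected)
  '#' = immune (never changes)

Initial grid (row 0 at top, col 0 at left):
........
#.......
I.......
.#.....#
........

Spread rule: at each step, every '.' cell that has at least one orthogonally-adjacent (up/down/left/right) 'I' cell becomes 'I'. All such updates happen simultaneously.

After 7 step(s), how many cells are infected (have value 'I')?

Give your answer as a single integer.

Answer: 32

Derivation:
Step 0 (initial): 1 infected
Step 1: +2 new -> 3 infected
Step 2: +3 new -> 6 infected
Step 3: +5 new -> 11 infected
Step 4: +6 new -> 17 infected
Step 5: +5 new -> 22 infected
Step 6: +5 new -> 27 infected
Step 7: +5 new -> 32 infected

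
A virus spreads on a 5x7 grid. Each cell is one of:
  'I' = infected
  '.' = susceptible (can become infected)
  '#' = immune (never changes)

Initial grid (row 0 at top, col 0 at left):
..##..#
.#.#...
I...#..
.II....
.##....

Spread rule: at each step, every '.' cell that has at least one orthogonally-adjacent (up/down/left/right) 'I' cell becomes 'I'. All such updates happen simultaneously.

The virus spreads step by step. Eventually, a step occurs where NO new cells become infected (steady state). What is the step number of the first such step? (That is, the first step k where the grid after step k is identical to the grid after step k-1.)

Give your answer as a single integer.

Answer: 8

Derivation:
Step 0 (initial): 3 infected
Step 1: +5 new -> 8 infected
Step 2: +6 new -> 14 infected
Step 3: +3 new -> 17 infected
Step 4: +3 new -> 20 infected
Step 5: +3 new -> 23 infected
Step 6: +3 new -> 26 infected
Step 7: +1 new -> 27 infected
Step 8: +0 new -> 27 infected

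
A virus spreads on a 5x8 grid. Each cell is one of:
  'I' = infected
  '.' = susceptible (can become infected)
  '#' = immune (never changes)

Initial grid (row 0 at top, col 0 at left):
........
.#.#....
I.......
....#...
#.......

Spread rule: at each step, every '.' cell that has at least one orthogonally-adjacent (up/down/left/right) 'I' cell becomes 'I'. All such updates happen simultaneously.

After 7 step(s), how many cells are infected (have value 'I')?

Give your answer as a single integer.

Answer: 30

Derivation:
Step 0 (initial): 1 infected
Step 1: +3 new -> 4 infected
Step 2: +3 new -> 7 infected
Step 3: +5 new -> 12 infected
Step 4: +4 new -> 16 infected
Step 5: +4 new -> 20 infected
Step 6: +5 new -> 25 infected
Step 7: +5 new -> 30 infected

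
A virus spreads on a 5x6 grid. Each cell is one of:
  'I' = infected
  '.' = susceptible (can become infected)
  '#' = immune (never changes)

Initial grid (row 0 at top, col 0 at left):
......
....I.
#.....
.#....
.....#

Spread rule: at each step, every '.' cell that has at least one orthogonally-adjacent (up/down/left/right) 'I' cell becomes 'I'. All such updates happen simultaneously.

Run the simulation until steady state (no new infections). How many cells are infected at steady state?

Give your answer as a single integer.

Step 0 (initial): 1 infected
Step 1: +4 new -> 5 infected
Step 2: +6 new -> 11 infected
Step 3: +6 new -> 17 infected
Step 4: +5 new -> 22 infected
Step 5: +2 new -> 24 infected
Step 6: +1 new -> 25 infected
Step 7: +1 new -> 26 infected
Step 8: +1 new -> 27 infected
Step 9: +0 new -> 27 infected

Answer: 27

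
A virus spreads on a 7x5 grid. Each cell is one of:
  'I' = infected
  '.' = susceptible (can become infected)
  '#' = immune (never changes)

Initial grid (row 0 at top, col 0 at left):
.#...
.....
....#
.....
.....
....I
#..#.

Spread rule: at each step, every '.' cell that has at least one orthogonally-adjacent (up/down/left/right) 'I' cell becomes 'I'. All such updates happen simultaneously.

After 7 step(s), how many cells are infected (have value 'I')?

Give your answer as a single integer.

Step 0 (initial): 1 infected
Step 1: +3 new -> 4 infected
Step 2: +3 new -> 7 infected
Step 3: +4 new -> 11 infected
Step 4: +5 new -> 16 infected
Step 5: +4 new -> 20 infected
Step 6: +5 new -> 25 infected
Step 7: +4 new -> 29 infected

Answer: 29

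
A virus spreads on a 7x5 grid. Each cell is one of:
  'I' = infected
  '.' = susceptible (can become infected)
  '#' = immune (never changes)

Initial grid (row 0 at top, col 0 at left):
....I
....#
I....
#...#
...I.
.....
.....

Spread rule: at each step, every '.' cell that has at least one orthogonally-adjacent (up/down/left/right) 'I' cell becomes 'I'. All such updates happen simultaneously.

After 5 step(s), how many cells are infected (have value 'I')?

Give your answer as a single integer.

Answer: 32

Derivation:
Step 0 (initial): 3 infected
Step 1: +7 new -> 10 infected
Step 2: +12 new -> 22 infected
Step 3: +7 new -> 29 infected
Step 4: +2 new -> 31 infected
Step 5: +1 new -> 32 infected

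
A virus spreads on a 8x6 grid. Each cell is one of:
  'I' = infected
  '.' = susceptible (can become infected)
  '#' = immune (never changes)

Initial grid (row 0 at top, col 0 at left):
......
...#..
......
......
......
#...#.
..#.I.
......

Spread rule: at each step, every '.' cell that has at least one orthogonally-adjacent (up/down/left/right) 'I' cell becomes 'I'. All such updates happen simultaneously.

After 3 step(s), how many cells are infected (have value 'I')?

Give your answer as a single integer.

Step 0 (initial): 1 infected
Step 1: +3 new -> 4 infected
Step 2: +4 new -> 8 infected
Step 3: +4 new -> 12 infected

Answer: 12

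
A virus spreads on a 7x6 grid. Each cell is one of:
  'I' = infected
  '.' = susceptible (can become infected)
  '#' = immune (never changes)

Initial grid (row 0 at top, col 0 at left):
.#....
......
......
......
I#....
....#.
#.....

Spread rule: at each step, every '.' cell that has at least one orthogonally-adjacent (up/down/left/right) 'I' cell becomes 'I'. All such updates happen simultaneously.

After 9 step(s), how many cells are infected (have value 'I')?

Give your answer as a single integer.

Answer: 38

Derivation:
Step 0 (initial): 1 infected
Step 1: +2 new -> 3 infected
Step 2: +3 new -> 6 infected
Step 3: +5 new -> 11 infected
Step 4: +7 new -> 18 infected
Step 5: +5 new -> 23 infected
Step 6: +6 new -> 29 infected
Step 7: +5 new -> 34 infected
Step 8: +3 new -> 37 infected
Step 9: +1 new -> 38 infected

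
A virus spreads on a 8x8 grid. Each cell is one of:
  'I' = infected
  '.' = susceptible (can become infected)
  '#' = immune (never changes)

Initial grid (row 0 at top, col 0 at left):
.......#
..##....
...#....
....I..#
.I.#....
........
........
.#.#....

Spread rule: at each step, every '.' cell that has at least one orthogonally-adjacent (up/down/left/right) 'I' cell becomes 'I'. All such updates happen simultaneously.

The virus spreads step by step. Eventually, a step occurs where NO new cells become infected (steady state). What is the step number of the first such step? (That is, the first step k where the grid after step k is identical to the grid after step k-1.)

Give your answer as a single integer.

Step 0 (initial): 2 infected
Step 1: +8 new -> 10 infected
Step 2: +11 new -> 21 infected
Step 3: +12 new -> 33 infected
Step 4: +13 new -> 46 infected
Step 5: +7 new -> 53 infected
Step 6: +2 new -> 55 infected
Step 7: +1 new -> 56 infected
Step 8: +0 new -> 56 infected

Answer: 8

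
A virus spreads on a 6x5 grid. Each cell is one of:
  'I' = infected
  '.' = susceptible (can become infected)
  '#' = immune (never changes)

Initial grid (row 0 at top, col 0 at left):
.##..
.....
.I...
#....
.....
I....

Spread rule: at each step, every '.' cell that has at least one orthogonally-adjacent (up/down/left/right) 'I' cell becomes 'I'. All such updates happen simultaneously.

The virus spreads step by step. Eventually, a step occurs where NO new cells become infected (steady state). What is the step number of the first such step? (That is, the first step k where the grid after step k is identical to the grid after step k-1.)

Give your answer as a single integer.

Step 0 (initial): 2 infected
Step 1: +6 new -> 8 infected
Step 2: +6 new -> 14 infected
Step 3: +6 new -> 20 infected
Step 4: +5 new -> 25 infected
Step 5: +2 new -> 27 infected
Step 6: +0 new -> 27 infected

Answer: 6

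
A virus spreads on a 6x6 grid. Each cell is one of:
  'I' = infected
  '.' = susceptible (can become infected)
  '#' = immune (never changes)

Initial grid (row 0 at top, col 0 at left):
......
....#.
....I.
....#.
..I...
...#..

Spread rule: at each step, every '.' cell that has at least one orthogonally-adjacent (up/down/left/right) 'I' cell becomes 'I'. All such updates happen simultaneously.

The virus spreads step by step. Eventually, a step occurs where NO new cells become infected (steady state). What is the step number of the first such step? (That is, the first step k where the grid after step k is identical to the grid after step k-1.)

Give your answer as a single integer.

Answer: 7

Derivation:
Step 0 (initial): 2 infected
Step 1: +6 new -> 8 infected
Step 2: +9 new -> 17 infected
Step 3: +8 new -> 25 infected
Step 4: +5 new -> 30 infected
Step 5: +2 new -> 32 infected
Step 6: +1 new -> 33 infected
Step 7: +0 new -> 33 infected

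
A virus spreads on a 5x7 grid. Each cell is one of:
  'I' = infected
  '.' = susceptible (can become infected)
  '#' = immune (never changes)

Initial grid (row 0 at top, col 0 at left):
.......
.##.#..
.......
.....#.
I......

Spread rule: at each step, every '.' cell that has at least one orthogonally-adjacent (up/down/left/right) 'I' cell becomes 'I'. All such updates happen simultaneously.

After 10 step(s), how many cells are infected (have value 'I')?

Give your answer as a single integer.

Step 0 (initial): 1 infected
Step 1: +2 new -> 3 infected
Step 2: +3 new -> 6 infected
Step 3: +4 new -> 10 infected
Step 4: +4 new -> 14 infected
Step 5: +4 new -> 18 infected
Step 6: +4 new -> 22 infected
Step 7: +3 new -> 25 infected
Step 8: +3 new -> 28 infected
Step 9: +2 new -> 30 infected
Step 10: +1 new -> 31 infected

Answer: 31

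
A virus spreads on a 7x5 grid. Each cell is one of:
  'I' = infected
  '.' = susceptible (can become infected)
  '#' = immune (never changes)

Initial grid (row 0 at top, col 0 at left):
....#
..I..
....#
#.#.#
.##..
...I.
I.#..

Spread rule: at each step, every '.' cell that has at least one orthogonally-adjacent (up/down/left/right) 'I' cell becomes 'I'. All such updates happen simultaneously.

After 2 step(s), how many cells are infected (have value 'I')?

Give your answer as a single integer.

Step 0 (initial): 3 infected
Step 1: +10 new -> 13 infected
Step 2: +11 new -> 24 infected

Answer: 24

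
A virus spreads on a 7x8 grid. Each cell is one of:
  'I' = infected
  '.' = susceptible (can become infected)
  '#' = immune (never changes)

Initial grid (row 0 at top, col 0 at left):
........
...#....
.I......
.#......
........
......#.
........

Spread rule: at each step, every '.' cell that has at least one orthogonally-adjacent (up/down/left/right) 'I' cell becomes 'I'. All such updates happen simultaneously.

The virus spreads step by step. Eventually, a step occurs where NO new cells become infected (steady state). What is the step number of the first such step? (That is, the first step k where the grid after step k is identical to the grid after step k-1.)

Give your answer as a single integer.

Answer: 11

Derivation:
Step 0 (initial): 1 infected
Step 1: +3 new -> 4 infected
Step 2: +6 new -> 10 infected
Step 3: +6 new -> 16 infected
Step 4: +8 new -> 24 infected
Step 5: +9 new -> 33 infected
Step 6: +8 new -> 41 infected
Step 7: +6 new -> 47 infected
Step 8: +3 new -> 50 infected
Step 9: +2 new -> 52 infected
Step 10: +1 new -> 53 infected
Step 11: +0 new -> 53 infected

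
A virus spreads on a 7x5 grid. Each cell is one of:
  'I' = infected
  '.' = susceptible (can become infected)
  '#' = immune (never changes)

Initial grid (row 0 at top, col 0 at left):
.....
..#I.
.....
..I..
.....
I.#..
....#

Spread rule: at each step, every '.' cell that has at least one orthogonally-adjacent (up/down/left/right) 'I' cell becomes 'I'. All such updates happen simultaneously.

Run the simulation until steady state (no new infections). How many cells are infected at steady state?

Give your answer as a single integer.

Step 0 (initial): 3 infected
Step 1: +10 new -> 13 infected
Step 2: +9 new -> 22 infected
Step 3: +6 new -> 28 infected
Step 4: +4 new -> 32 infected
Step 5: +0 new -> 32 infected

Answer: 32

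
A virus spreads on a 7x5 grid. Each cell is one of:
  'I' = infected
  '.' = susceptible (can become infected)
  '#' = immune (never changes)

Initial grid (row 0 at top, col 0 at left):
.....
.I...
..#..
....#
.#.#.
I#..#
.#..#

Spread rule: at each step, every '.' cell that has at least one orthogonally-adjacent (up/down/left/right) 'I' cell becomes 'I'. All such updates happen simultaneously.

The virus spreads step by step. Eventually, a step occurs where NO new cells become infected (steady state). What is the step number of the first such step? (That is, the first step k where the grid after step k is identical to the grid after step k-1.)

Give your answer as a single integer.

Answer: 8

Derivation:
Step 0 (initial): 2 infected
Step 1: +6 new -> 8 infected
Step 2: +6 new -> 14 infected
Step 3: +4 new -> 18 infected
Step 4: +4 new -> 22 infected
Step 5: +1 new -> 23 infected
Step 6: +2 new -> 25 infected
Step 7: +1 new -> 26 infected
Step 8: +0 new -> 26 infected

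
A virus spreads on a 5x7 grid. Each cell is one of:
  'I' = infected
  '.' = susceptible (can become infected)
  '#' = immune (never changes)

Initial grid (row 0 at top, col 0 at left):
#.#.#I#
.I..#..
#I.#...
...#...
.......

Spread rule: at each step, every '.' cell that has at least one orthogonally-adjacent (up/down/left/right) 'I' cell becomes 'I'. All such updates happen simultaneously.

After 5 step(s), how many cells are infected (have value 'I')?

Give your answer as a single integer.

Step 0 (initial): 3 infected
Step 1: +6 new -> 9 infected
Step 2: +6 new -> 15 infected
Step 3: +6 new -> 21 infected
Step 4: +4 new -> 25 infected
Step 5: +2 new -> 27 infected

Answer: 27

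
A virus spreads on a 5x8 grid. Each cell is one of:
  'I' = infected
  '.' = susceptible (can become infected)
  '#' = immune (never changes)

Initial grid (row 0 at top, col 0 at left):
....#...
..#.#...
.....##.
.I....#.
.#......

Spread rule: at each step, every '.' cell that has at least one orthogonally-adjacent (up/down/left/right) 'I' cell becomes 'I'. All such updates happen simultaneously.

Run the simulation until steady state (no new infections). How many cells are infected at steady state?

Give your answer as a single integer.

Step 0 (initial): 1 infected
Step 1: +3 new -> 4 infected
Step 2: +6 new -> 10 infected
Step 3: +5 new -> 15 infected
Step 4: +6 new -> 21 infected
Step 5: +2 new -> 23 infected
Step 6: +1 new -> 24 infected
Step 7: +1 new -> 25 infected
Step 8: +1 new -> 26 infected
Step 9: +1 new -> 27 infected
Step 10: +1 new -> 28 infected
Step 11: +2 new -> 30 infected
Step 12: +2 new -> 32 infected
Step 13: +1 new -> 33 infected
Step 14: +0 new -> 33 infected

Answer: 33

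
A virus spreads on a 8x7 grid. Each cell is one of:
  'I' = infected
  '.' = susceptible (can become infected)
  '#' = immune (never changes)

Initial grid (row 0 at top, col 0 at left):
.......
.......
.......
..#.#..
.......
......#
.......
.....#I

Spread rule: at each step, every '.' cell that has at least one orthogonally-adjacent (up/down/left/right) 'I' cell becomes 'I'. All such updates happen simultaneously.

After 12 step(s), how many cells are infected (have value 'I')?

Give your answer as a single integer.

Step 0 (initial): 1 infected
Step 1: +1 new -> 2 infected
Step 2: +1 new -> 3 infected
Step 3: +2 new -> 5 infected
Step 4: +4 new -> 9 infected
Step 5: +6 new -> 15 infected
Step 6: +6 new -> 21 infected
Step 7: +8 new -> 29 infected
Step 8: +7 new -> 36 infected
Step 9: +6 new -> 42 infected
Step 10: +4 new -> 46 infected
Step 11: +3 new -> 49 infected
Step 12: +2 new -> 51 infected

Answer: 51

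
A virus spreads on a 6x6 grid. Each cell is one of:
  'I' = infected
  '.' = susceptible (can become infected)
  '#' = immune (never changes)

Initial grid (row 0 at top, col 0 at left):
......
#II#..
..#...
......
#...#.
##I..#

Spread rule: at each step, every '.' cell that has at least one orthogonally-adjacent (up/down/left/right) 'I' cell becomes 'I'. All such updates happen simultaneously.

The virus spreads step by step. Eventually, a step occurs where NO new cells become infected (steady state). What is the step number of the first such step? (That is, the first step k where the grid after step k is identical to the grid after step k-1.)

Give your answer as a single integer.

Step 0 (initial): 3 infected
Step 1: +5 new -> 8 infected
Step 2: +8 new -> 16 infected
Step 3: +3 new -> 19 infected
Step 4: +4 new -> 23 infected
Step 5: +3 new -> 26 infected
Step 6: +2 new -> 28 infected
Step 7: +0 new -> 28 infected

Answer: 7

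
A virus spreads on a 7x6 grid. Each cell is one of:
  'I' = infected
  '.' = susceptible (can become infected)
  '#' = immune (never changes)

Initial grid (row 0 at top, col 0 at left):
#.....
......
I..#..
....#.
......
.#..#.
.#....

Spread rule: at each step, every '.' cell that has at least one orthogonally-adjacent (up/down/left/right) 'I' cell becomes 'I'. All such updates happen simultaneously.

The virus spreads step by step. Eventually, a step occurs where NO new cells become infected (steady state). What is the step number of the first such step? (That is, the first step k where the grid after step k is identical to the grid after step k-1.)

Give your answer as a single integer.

Step 0 (initial): 1 infected
Step 1: +3 new -> 4 infected
Step 2: +4 new -> 8 infected
Step 3: +5 new -> 13 infected
Step 4: +5 new -> 18 infected
Step 5: +4 new -> 22 infected
Step 6: +6 new -> 28 infected
Step 7: +4 new -> 32 infected
Step 8: +3 new -> 35 infected
Step 9: +1 new -> 36 infected
Step 10: +0 new -> 36 infected

Answer: 10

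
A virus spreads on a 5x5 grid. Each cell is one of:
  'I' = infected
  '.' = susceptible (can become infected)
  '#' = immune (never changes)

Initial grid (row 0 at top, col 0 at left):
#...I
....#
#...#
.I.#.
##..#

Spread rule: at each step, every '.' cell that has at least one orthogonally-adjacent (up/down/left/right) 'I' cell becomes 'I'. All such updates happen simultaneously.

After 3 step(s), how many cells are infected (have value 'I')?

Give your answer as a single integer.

Step 0 (initial): 2 infected
Step 1: +4 new -> 6 infected
Step 2: +5 new -> 11 infected
Step 3: +5 new -> 16 infected

Answer: 16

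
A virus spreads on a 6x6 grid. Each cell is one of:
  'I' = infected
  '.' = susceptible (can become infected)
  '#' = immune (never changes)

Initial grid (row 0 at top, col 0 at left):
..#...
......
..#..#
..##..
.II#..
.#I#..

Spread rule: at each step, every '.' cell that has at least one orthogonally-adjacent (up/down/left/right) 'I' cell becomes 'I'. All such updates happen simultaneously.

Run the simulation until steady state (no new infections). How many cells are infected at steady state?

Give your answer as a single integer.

Step 0 (initial): 3 infected
Step 1: +2 new -> 5 infected
Step 2: +3 new -> 8 infected
Step 3: +2 new -> 10 infected
Step 4: +3 new -> 13 infected
Step 5: +2 new -> 15 infected
Step 6: +3 new -> 18 infected
Step 7: +3 new -> 21 infected
Step 8: +2 new -> 23 infected
Step 9: +2 new -> 25 infected
Step 10: +2 new -> 27 infected
Step 11: +1 new -> 28 infected
Step 12: +0 new -> 28 infected

Answer: 28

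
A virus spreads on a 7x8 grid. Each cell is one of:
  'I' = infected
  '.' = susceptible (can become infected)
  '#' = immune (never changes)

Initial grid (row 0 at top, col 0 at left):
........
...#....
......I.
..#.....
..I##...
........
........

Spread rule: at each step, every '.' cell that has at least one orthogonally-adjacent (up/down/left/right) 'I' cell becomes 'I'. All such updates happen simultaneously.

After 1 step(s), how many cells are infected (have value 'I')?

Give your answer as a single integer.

Step 0 (initial): 2 infected
Step 1: +6 new -> 8 infected

Answer: 8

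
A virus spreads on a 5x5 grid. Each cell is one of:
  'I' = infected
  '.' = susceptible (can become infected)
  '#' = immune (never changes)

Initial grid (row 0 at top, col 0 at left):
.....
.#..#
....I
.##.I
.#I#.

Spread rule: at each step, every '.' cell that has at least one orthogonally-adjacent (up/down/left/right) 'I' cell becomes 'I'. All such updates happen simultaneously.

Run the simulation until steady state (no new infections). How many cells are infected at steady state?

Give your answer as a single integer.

Answer: 19

Derivation:
Step 0 (initial): 3 infected
Step 1: +3 new -> 6 infected
Step 2: +2 new -> 8 infected
Step 3: +3 new -> 11 infected
Step 4: +3 new -> 14 infected
Step 5: +3 new -> 17 infected
Step 6: +2 new -> 19 infected
Step 7: +0 new -> 19 infected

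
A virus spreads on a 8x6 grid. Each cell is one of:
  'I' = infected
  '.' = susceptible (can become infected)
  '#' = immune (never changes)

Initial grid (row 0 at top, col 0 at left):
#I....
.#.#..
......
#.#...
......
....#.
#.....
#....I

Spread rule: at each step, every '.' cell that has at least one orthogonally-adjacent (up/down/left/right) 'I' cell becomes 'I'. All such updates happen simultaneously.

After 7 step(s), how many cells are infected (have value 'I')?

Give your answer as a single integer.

Step 0 (initial): 2 infected
Step 1: +3 new -> 5 infected
Step 2: +5 new -> 10 infected
Step 3: +5 new -> 15 infected
Step 4: +9 new -> 24 infected
Step 5: +10 new -> 34 infected
Step 6: +4 new -> 38 infected
Step 7: +2 new -> 40 infected

Answer: 40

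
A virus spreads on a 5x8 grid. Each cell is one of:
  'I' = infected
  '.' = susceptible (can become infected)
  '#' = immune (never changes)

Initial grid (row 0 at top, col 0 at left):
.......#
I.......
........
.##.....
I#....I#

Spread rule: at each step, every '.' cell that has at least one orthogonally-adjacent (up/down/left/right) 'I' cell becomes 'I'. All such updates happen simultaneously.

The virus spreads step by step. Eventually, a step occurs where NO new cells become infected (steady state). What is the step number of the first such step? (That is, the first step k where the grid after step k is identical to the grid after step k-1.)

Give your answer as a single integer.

Step 0 (initial): 3 infected
Step 1: +6 new -> 9 infected
Step 2: +7 new -> 16 infected
Step 3: +8 new -> 24 infected
Step 4: +9 new -> 33 infected
Step 5: +2 new -> 35 infected
Step 6: +0 new -> 35 infected

Answer: 6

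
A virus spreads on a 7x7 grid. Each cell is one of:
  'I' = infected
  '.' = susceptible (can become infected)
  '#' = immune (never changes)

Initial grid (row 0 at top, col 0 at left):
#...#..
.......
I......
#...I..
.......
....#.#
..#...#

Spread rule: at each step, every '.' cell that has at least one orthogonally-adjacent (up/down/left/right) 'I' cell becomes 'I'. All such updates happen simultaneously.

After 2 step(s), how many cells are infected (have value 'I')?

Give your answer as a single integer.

Answer: 18

Derivation:
Step 0 (initial): 2 infected
Step 1: +6 new -> 8 infected
Step 2: +10 new -> 18 infected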